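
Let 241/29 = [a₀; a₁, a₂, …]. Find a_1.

3

241 = 8·29 + 9   →  a_0 = 8
29 = 3·9 + 2   →  a_1 = 3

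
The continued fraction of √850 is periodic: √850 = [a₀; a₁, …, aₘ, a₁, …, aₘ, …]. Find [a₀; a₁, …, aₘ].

[29; 6, 2, 6, 58]

a₀ = ⌊√850⌋ = 29.
With m₀=0, d₀=1 and mₖ₊₁ = dₖaₖ − mₖ, dₖ₊₁ = (n − mₖ₊₁²)/dₖ, aₖ₊₁ = ⌊(a₀+mₖ₊₁)/dₖ₊₁⌋:
  k=1: m=29, d=9, a=6
  k=2: m=25, d=25, a=2
  k=3: m=25, d=9, a=6
  k=4: m=29, d=1, a=58
d=1 and a=2a₀=58 at k=4, so the next step gives (m, d) = (29, 9) again — its k=1 value — and the period has length 4.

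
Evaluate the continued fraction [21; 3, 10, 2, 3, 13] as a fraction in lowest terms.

Fold from the inside: start with 13/1.
  3 + 1/13 = 40/13
  2 + 13/40 = 93/40
  10 + 40/93 = 970/93
  3 + 93/970 = 3003/970
  21 + 970/3003 = 64033/3003

64033/3003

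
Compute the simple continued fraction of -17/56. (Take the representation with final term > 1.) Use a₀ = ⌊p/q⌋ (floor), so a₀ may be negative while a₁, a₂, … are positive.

-17 = -1·56 + 39
56 = 1·39 + 17
39 = 2·17 + 5
17 = 3·5 + 2
5 = 2·2 + 1
2 = 2·1 + 0  (stop)
So -17/56 = [-1; 1, 2, 3, 2, 2].

[-1; 1, 2, 3, 2, 2]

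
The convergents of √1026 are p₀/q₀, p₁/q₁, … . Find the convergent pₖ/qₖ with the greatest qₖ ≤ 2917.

65632/2049

√1026 = [32; 32, 64, …] (period length 2).
Convergents:
  p_0/q_0 = 32/1
  p_1/q_1 = 1025/32
  p_2/q_2 = 65632/2049
  p_3/q_3 = 2101249/65600
q_2 = 2049 ≤ 2917 < 65600 = q_3, so the answer is 65632/2049.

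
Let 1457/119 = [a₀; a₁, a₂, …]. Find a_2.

9

1457 = 12·119 + 29   →  a_0 = 12
119 = 4·29 + 3   →  a_1 = 4
29 = 9·3 + 2   →  a_2 = 9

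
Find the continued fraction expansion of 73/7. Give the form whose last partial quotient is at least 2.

[10; 2, 3]

73 = 10·7 + 3
7 = 2·3 + 1
3 = 3·1 + 0  (stop)
So 73/7 = [10; 2, 3].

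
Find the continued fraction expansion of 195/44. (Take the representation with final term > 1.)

[4; 2, 3, 6]

195 = 4*44 + 19
44 = 2*19 + 6
19 = 3*6 + 1
6 = 6*1 + 0  (stop)
So 195/44 = [4; 2, 3, 6].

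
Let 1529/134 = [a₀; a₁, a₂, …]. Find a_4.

2

1529 = 11·134 + 55   →  a_0 = 11
134 = 2·55 + 24   →  a_1 = 2
55 = 2·24 + 7   →  a_2 = 2
24 = 3·7 + 3   →  a_3 = 3
7 = 2·3 + 1   →  a_4 = 2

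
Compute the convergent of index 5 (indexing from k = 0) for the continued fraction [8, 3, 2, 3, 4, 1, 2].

1053/127

Using pₖ = aₖpₖ₋₁ + pₖ₋₂, qₖ = aₖqₖ₋₁ + qₖ₋₂ (with p₋₁=1, p₋₂=0, q₋₁=0, q₋₂=1):
  k=0: a=8, p=8, q=1
  k=1: a=3, p=25, q=3
  k=2: a=2, p=58, q=7
  k=3: a=3, p=199, q=24
  k=4: a=4, p=854, q=103
  k=5: a=1, p=1053, q=127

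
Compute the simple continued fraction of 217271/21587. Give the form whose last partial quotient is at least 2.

[10; 15, 2, 2, 4, 2, 3, 8]

217271 = 10·21587 + 1401
21587 = 15·1401 + 572
1401 = 2·572 + 257
572 = 2·257 + 58
257 = 4·58 + 25
58 = 2·25 + 8
25 = 3·8 + 1
8 = 8·1 + 0  (stop)
So 217271/21587 = [10; 15, 2, 2, 4, 2, 3, 8].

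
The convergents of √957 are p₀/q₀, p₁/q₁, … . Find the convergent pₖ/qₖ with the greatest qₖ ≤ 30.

√957 = [30; 1, 14, 2, 14, 1, 60, …] (period length 6).
Convergents:
  p_0/q_0 = 30/1
  p_1/q_1 = 31/1
  p_2/q_2 = 464/15
  p_3/q_3 = 959/31
q_2 = 15 ≤ 30 < 31 = q_3, so the answer is 464/15.

464/15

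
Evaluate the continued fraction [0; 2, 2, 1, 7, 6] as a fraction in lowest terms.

141/331

Fold from the inside: start with 6/1.
  7 + 1/6 = 43/6
  1 + 6/43 = 49/43
  2 + 43/49 = 141/49
  2 + 49/141 = 331/141
  0 + 141/331 = 141/331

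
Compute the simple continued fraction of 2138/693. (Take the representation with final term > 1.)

[3; 11, 1, 2, 1, 14]

2138 = 3*693 + 59
693 = 11*59 + 44
59 = 1*44 + 15
44 = 2*15 + 14
15 = 1*14 + 1
14 = 14*1 + 0  (stop)
So 2138/693 = [3; 11, 1, 2, 1, 14].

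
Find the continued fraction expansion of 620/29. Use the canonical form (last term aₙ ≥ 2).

[21; 2, 1, 1, 1, 3]

620 = 21·29 + 11
29 = 2·11 + 7
11 = 1·7 + 4
7 = 1·4 + 3
4 = 1·3 + 1
3 = 3·1 + 0  (stop)
So 620/29 = [21; 2, 1, 1, 1, 3].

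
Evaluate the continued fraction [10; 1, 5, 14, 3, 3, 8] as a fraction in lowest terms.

78068/7205

Fold from the inside: start with 8/1.
  3 + 1/8 = 25/8
  3 + 8/25 = 83/25
  14 + 25/83 = 1187/83
  5 + 83/1187 = 6018/1187
  1 + 1187/6018 = 7205/6018
  10 + 6018/7205 = 78068/7205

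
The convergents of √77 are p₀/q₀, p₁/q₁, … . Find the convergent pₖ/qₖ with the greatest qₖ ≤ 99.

351/40

√77 = [8; 1, 3, 2, 3, 1, 16, …] (period length 6).
Convergents:
  p_0/q_0 = 8/1
  p_1/q_1 = 9/1
  p_2/q_2 = 35/4
  p_3/q_3 = 79/9
  p_4/q_4 = 272/31
  p_5/q_5 = 351/40
  p_6/q_6 = 5888/671
q_5 = 40 ≤ 99 < 671 = q_6, so the answer is 351/40.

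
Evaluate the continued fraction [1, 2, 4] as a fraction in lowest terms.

Fold from the inside: start with 4/1.
  2 + 1/4 = 9/4
  1 + 4/9 = 13/9

13/9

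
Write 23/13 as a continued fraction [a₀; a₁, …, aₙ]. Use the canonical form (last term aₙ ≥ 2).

[1; 1, 3, 3]

23 = 1×13 + 10
13 = 1×10 + 3
10 = 3×3 + 1
3 = 3×1 + 0  (stop)
So 23/13 = [1; 1, 3, 3].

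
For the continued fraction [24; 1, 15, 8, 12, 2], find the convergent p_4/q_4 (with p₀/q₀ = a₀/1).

Using pₖ = aₖpₖ₋₁ + pₖ₋₂, qₖ = aₖqₖ₋₁ + qₖ₋₂ (with p₋₁=1, p₋₂=0, q₋₁=0, q₋₂=1):
  k=0: a=24, p=24, q=1
  k=1: a=1, p=25, q=1
  k=2: a=15, p=399, q=16
  k=3: a=8, p=3217, q=129
  k=4: a=12, p=39003, q=1564

39003/1564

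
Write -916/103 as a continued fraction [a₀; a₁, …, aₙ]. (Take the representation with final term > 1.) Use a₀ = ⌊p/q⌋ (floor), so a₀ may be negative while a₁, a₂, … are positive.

[-9; 9, 2, 1, 3]

-916 = -9×103 + 11
103 = 9×11 + 4
11 = 2×4 + 3
4 = 1×3 + 1
3 = 3×1 + 0  (stop)
So -916/103 = [-9; 9, 2, 1, 3].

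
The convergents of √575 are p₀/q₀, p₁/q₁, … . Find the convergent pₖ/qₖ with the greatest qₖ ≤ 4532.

55224/2303

√575 = [23; 1, 46, …] (period length 2).
Convergents:
  p_0/q_0 = 23/1
  p_1/q_1 = 24/1
  p_2/q_2 = 1127/47
  p_3/q_3 = 1151/48
  p_4/q_4 = 54073/2255
  p_5/q_5 = 55224/2303
  p_6/q_6 = 2594377/108193
q_5 = 2303 ≤ 4532 < 108193 = q_6, so the answer is 55224/2303.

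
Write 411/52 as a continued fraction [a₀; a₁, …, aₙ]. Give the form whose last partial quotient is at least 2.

[7; 1, 9, 2, 2]

411 = 7*52 + 47
52 = 1*47 + 5
47 = 9*5 + 2
5 = 2*2 + 1
2 = 2*1 + 0  (stop)
So 411/52 = [7; 1, 9, 2, 2].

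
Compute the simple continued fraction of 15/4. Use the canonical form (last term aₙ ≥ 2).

[3; 1, 3]

15 = 3×4 + 3
4 = 1×3 + 1
3 = 3×1 + 0  (stop)
So 15/4 = [3; 1, 3].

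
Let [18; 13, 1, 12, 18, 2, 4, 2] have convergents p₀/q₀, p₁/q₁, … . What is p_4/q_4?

Using pₖ = aₖpₖ₋₁ + pₖ₋₂, qₖ = aₖqₖ₋₁ + qₖ₋₂ (with p₋₁=1, p₋₂=0, q₋₁=0, q₋₂=1):
  k=0: a=18, p=18, q=1
  k=1: a=13, p=235, q=13
  k=2: a=1, p=253, q=14
  k=3: a=12, p=3271, q=181
  k=4: a=18, p=59131, q=3272

59131/3272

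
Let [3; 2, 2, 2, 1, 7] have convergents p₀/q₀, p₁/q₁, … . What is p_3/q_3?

Using pₖ = aₖpₖ₋₁ + pₖ₋₂, qₖ = aₖqₖ₋₁ + qₖ₋₂ (with p₋₁=1, p₋₂=0, q₋₁=0, q₋₂=1):
  k=0: a=3, p=3, q=1
  k=1: a=2, p=7, q=2
  k=2: a=2, p=17, q=5
  k=3: a=2, p=41, q=12

41/12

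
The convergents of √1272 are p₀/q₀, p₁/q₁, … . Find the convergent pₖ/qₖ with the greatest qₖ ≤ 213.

7561/212

√1272 = [35; 1, 1, 1, 70, …] (period length 4).
Convergents:
  p_0/q_0 = 35/1
  p_1/q_1 = 36/1
  p_2/q_2 = 71/2
  p_3/q_3 = 107/3
  p_4/q_4 = 7561/212
  p_5/q_5 = 7668/215
q_4 = 212 ≤ 213 < 215 = q_5, so the answer is 7561/212.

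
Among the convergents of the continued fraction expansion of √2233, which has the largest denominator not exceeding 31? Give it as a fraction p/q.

189/4

√2233 = [47; 3, 1, 12, 1, 3, 94, …] (period length 6).
Convergents:
  p_0/q_0 = 47/1
  p_1/q_1 = 142/3
  p_2/q_2 = 189/4
  p_3/q_3 = 2410/51
q_2 = 4 ≤ 31 < 51 = q_3, so the answer is 189/4.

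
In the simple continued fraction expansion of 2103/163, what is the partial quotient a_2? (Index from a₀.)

9

2103 = 12·163 + 147   →  a_0 = 12
163 = 1·147 + 16   →  a_1 = 1
147 = 9·16 + 3   →  a_2 = 9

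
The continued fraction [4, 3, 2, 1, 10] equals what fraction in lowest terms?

Fold from the inside: start with 10/1.
  1 + 1/10 = 11/10
  2 + 10/11 = 32/11
  3 + 11/32 = 107/32
  4 + 32/107 = 460/107

460/107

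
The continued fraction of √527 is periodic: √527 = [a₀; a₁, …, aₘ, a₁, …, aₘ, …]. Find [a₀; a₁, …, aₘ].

a₀ = ⌊√527⌋ = 22.
With m₀=0, d₀=1 and mₖ₊₁ = dₖaₖ − mₖ, dₖ₊₁ = (n − mₖ₊₁²)/dₖ, aₖ₊₁ = ⌊(a₀+mₖ₊₁)/dₖ₊₁⌋:
  k=1: m=22, d=43, a=1
  k=2: m=21, d=2, a=21
  k=3: m=21, d=43, a=1
  k=4: m=22, d=1, a=44
d=1 and a=2a₀=44 at k=4, so the next step gives (m, d) = (22, 43) again — its k=1 value — and the period has length 4.

[22; 1, 21, 1, 44]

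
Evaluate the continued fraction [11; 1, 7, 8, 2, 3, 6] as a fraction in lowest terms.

35773/3012

Fold from the inside: start with 6/1.
  3 + 1/6 = 19/6
  2 + 6/19 = 44/19
  8 + 19/44 = 371/44
  7 + 44/371 = 2641/371
  1 + 371/2641 = 3012/2641
  11 + 2641/3012 = 35773/3012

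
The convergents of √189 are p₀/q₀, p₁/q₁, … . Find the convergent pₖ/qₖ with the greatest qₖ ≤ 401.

√189 = [13; 1, 2, 1, 26, …] (period length 4).
Convergents:
  p_0/q_0 = 13/1
  p_1/q_1 = 14/1
  p_2/q_2 = 41/3
  p_3/q_3 = 55/4
  p_4/q_4 = 1471/107
  p_5/q_5 = 1526/111
  p_6/q_6 = 4523/329
  p_7/q_7 = 6049/440
q_6 = 329 ≤ 401 < 440 = q_7, so the answer is 4523/329.

4523/329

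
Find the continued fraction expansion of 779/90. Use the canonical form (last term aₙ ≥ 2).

779 = 8×90 + 59
90 = 1×59 + 31
59 = 1×31 + 28
31 = 1×28 + 3
28 = 9×3 + 1
3 = 3×1 + 0  (stop)
So 779/90 = [8; 1, 1, 1, 9, 3].

[8; 1, 1, 1, 9, 3]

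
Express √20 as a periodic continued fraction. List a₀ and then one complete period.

[4; 2, 8]

a₀ = ⌊√20⌋ = 4.
With m₀=0, d₀=1 and mₖ₊₁ = dₖaₖ − mₖ, dₖ₊₁ = (n − mₖ₊₁²)/dₖ, aₖ₊₁ = ⌊(a₀+mₖ₊₁)/dₖ₊₁⌋:
  k=1: m=4, d=4, a=2
  k=2: m=4, d=1, a=8
d=1 and a=2a₀=8 at k=2, so the next step gives (m, d) = (4, 4) again — its k=1 value — and the period has length 2.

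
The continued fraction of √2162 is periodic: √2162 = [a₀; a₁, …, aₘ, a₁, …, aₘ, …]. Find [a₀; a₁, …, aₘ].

a₀ = ⌊√2162⌋ = 46.
With m₀=0, d₀=1 and mₖ₊₁ = dₖaₖ − mₖ, dₖ₊₁ = (n − mₖ₊₁²)/dₖ, aₖ₊₁ = ⌊(a₀+mₖ₊₁)/dₖ₊₁⌋:
  k=1: m=46, d=46, a=2
  k=2: m=46, d=1, a=92
d=1 and a=2a₀=92 at k=2, so the next step gives (m, d) = (46, 46) again — its k=1 value — and the period has length 2.

[46; 2, 92]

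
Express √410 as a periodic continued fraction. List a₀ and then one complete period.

a₀ = ⌊√410⌋ = 20.
With m₀=0, d₀=1 and mₖ₊₁ = dₖaₖ − mₖ, dₖ₊₁ = (n − mₖ₊₁²)/dₖ, aₖ₊₁ = ⌊(a₀+mₖ₊₁)/dₖ₊₁⌋:
  k=1: m=20, d=10, a=4
  k=2: m=20, d=1, a=40
d=1 and a=2a₀=40 at k=2, so the next step gives (m, d) = (20, 10) again — its k=1 value — and the period has length 2.

[20; 4, 40]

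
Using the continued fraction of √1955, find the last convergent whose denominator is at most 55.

619/14

√1955 = [44; 4, 1, 1, 1, 4, 88, …] (period length 6).
Convergents:
  p_0/q_0 = 44/1
  p_1/q_1 = 177/4
  p_2/q_2 = 221/5
  p_3/q_3 = 398/9
  p_4/q_4 = 619/14
  p_5/q_5 = 2874/65
q_4 = 14 ≤ 55 < 65 = q_5, so the answer is 619/14.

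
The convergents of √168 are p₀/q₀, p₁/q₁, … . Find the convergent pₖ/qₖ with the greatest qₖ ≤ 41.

337/26

√168 = [12; 1, 24, …] (period length 2).
Convergents:
  p_0/q_0 = 12/1
  p_1/q_1 = 13/1
  p_2/q_2 = 324/25
  p_3/q_3 = 337/26
  p_4/q_4 = 8412/649
q_3 = 26 ≤ 41 < 649 = q_4, so the answer is 337/26.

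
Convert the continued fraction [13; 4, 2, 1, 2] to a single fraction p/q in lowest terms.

463/35

Using pₖ = aₖpₖ₋₁ + pₖ₋₂ and qₖ = aₖqₖ₋₁ + qₖ₋₂:
  k=0: a=13, p=13, q=1
  k=1: a=4, p=53, q=4
  k=2: a=2, p=119, q=9
  k=3: a=1, p=172, q=13
  k=4: a=2, p=463, q=35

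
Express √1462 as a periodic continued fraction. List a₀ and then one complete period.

a₀ = ⌊√1462⌋ = 38.
With m₀=0, d₀=1 and mₖ₊₁ = dₖaₖ − mₖ, dₖ₊₁ = (n − mₖ₊₁²)/dₖ, aₖ₊₁ = ⌊(a₀+mₖ₊₁)/dₖ₊₁⌋:
  k=1: m=38, d=18, a=4
  k=2: m=34, d=17, a=4
  k=3: m=34, d=18, a=4
  k=4: m=38, d=1, a=76
d=1 and a=2a₀=76 at k=4, so the next step gives (m, d) = (38, 18) again — its k=1 value — and the period has length 4.

[38; 4, 4, 4, 76]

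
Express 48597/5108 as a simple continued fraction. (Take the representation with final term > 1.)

[9; 1, 1, 17, 2, 17, 4]

48597 = 9·5108 + 2625
5108 = 1·2625 + 2483
2625 = 1·2483 + 142
2483 = 17·142 + 69
142 = 2·69 + 4
69 = 17·4 + 1
4 = 4·1 + 0  (stop)
So 48597/5108 = [9; 1, 1, 17, 2, 17, 4].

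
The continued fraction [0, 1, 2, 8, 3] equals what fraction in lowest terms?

53/78

Using pₖ = aₖpₖ₋₁ + pₖ₋₂ and qₖ = aₖqₖ₋₁ + qₖ₋₂:
  k=0: a=0, p=0, q=1
  k=1: a=1, p=1, q=1
  k=2: a=2, p=2, q=3
  k=3: a=8, p=17, q=25
  k=4: a=3, p=53, q=78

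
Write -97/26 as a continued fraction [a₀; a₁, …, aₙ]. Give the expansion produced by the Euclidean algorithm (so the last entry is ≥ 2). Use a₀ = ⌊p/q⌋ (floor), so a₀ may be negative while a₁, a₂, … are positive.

-97 = -4×26 + 7
26 = 3×7 + 5
7 = 1×5 + 2
5 = 2×2 + 1
2 = 2×1 + 0  (stop)
So -97/26 = [-4; 3, 1, 2, 2].

[-4; 3, 1, 2, 2]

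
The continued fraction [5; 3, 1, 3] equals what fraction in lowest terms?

Using pₖ = aₖpₖ₋₁ + pₖ₋₂ and qₖ = aₖqₖ₋₁ + qₖ₋₂:
  k=0: a=5, p=5, q=1
  k=1: a=3, p=16, q=3
  k=2: a=1, p=21, q=4
  k=3: a=3, p=79, q=15

79/15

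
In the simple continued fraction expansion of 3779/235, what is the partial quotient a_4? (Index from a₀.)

3779 = 16·235 + 19   →  a_0 = 16
235 = 12·19 + 7   →  a_1 = 12
19 = 2·7 + 5   →  a_2 = 2
7 = 1·5 + 2   →  a_3 = 1
5 = 2·2 + 1   →  a_4 = 2

2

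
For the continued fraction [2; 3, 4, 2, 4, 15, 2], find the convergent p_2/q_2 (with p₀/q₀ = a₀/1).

30/13

Using pₖ = aₖpₖ₋₁ + pₖ₋₂, qₖ = aₖqₖ₋₁ + qₖ₋₂ (with p₋₁=1, p₋₂=0, q₋₁=0, q₋₂=1):
  k=0: a=2, p=2, q=1
  k=1: a=3, p=7, q=3
  k=2: a=4, p=30, q=13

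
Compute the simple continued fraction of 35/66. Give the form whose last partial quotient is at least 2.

[0; 1, 1, 7, 1, 3]

35 = 0·66 + 35
66 = 1·35 + 31
35 = 1·31 + 4
31 = 7·4 + 3
4 = 1·3 + 1
3 = 3·1 + 0  (stop)
So 35/66 = [0; 1, 1, 7, 1, 3].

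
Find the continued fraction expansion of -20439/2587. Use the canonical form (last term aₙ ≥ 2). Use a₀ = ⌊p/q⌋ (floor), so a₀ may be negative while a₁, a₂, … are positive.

[-8; 10, 15, 8, 2]

-20439 = -8×2587 + 257
2587 = 10×257 + 17
257 = 15×17 + 2
17 = 8×2 + 1
2 = 2×1 + 0  (stop)
So -20439/2587 = [-8; 10, 15, 8, 2].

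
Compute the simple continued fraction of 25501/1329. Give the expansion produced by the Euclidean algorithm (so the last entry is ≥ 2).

25501 = 19*1329 + 250
1329 = 5*250 + 79
250 = 3*79 + 13
79 = 6*13 + 1
13 = 13*1 + 0  (stop)
So 25501/1329 = [19; 5, 3, 6, 13].

[19; 5, 3, 6, 13]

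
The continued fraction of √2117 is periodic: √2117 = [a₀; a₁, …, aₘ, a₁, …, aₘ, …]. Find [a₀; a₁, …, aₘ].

[46; 92]

a₀ = ⌊√2117⌋ = 46.
With m₀=0, d₀=1 and mₖ₊₁ = dₖaₖ − mₖ, dₖ₊₁ = (n − mₖ₊₁²)/dₖ, aₖ₊₁ = ⌊(a₀+mₖ₊₁)/dₖ₊₁⌋:
  k=1: m=46, d=1, a=92
d=1 and a=2a₀=92 at k=1, so the next step gives (m, d) = (46, 1) again — its k=1 value — and the period has length 1.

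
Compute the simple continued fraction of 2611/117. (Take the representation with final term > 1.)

[22; 3, 6, 6]

2611 = 22*117 + 37
117 = 3*37 + 6
37 = 6*6 + 1
6 = 6*1 + 0  (stop)
So 2611/117 = [22; 3, 6, 6].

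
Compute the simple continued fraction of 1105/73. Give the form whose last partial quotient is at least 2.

[15; 7, 3, 3]

1105 = 15·73 + 10
73 = 7·10 + 3
10 = 3·3 + 1
3 = 3·1 + 0  (stop)
So 1105/73 = [15; 7, 3, 3].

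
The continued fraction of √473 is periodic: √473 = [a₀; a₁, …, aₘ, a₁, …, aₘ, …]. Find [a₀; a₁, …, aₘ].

a₀ = ⌊√473⌋ = 21.
With m₀=0, d₀=1 and mₖ₊₁ = dₖaₖ − mₖ, dₖ₊₁ = (n − mₖ₊₁²)/dₖ, aₖ₊₁ = ⌊(a₀+mₖ₊₁)/dₖ₊₁⌋:
  k=1: m=21, d=32, a=1
  k=2: m=11, d=11, a=2
  k=3: m=11, d=32, a=1
  k=4: m=21, d=1, a=42
d=1 and a=2a₀=42 at k=4, so the next step gives (m, d) = (21, 32) again — its k=1 value — and the period has length 4.

[21; 1, 2, 1, 42]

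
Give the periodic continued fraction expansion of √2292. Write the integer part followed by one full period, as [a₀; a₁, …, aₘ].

[47; 1, 6, 1, 94]

a₀ = ⌊√2292⌋ = 47.
With m₀=0, d₀=1 and mₖ₊₁ = dₖaₖ − mₖ, dₖ₊₁ = (n − mₖ₊₁²)/dₖ, aₖ₊₁ = ⌊(a₀+mₖ₊₁)/dₖ₊₁⌋:
  k=1: m=47, d=83, a=1
  k=2: m=36, d=12, a=6
  k=3: m=36, d=83, a=1
  k=4: m=47, d=1, a=94
d=1 and a=2a₀=94 at k=4, so the next step gives (m, d) = (47, 83) again — its k=1 value — and the period has length 4.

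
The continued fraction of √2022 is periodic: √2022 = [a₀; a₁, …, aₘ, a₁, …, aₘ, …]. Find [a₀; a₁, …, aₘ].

a₀ = ⌊√2022⌋ = 44.
With m₀=0, d₀=1 and mₖ₊₁ = dₖaₖ − mₖ, dₖ₊₁ = (n − mₖ₊₁²)/dₖ, aₖ₊₁ = ⌊(a₀+mₖ₊₁)/dₖ₊₁⌋:
  k=1: m=44, d=86, a=1
  k=2: m=42, d=3, a=28
  k=3: m=42, d=86, a=1
  k=4: m=44, d=1, a=88
d=1 and a=2a₀=88 at k=4, so the next step gives (m, d) = (44, 86) again — its k=1 value — and the period has length 4.

[44; 1, 28, 1, 88]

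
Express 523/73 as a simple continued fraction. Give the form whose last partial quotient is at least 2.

[7; 6, 12]

523 = 7·73 + 12
73 = 6·12 + 1
12 = 12·1 + 0  (stop)
So 523/73 = [7; 6, 12].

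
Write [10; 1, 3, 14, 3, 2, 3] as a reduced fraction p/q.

Using pₖ = aₖpₖ₋₁ + pₖ₋₂ and qₖ = aₖqₖ₋₁ + qₖ₋₂:
  k=0: a=10, p=10, q=1
  k=1: a=1, p=11, q=1
  k=2: a=3, p=43, q=4
  k=3: a=14, p=613, q=57
  k=4: a=3, p=1882, q=175
  k=5: a=2, p=4377, q=407
  k=6: a=3, p=15013, q=1396

15013/1396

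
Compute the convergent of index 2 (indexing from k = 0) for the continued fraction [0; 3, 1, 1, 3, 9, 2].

1/4

Using pₖ = aₖpₖ₋₁ + pₖ₋₂, qₖ = aₖqₖ₋₁ + qₖ₋₂ (with p₋₁=1, p₋₂=0, q₋₁=0, q₋₂=1):
  k=0: a=0, p=0, q=1
  k=1: a=3, p=1, q=3
  k=2: a=1, p=1, q=4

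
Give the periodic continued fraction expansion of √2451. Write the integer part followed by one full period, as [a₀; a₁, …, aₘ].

a₀ = ⌊√2451⌋ = 49.
With m₀=0, d₀=1 and mₖ₊₁ = dₖaₖ − mₖ, dₖ₊₁ = (n − mₖ₊₁²)/dₖ, aₖ₊₁ = ⌊(a₀+mₖ₊₁)/dₖ₊₁⌋:
  k=1: m=49, d=50, a=1
  k=2: m=1, d=49, a=1
  k=3: m=48, d=3, a=32
  k=4: m=48, d=49, a=1
  k=5: m=1, d=50, a=1
  k=6: m=49, d=1, a=98
d=1 and a=2a₀=98 at k=6, so the next step gives (m, d) = (49, 50) again — its k=1 value — and the period has length 6.

[49; 1, 1, 32, 1, 1, 98]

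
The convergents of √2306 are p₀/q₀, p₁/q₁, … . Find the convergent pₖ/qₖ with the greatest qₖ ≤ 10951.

221328/4609

√2306 = [48; 48, 96, …] (period length 2).
Convergents:
  p_0/q_0 = 48/1
  p_1/q_1 = 2305/48
  p_2/q_2 = 221328/4609
  p_3/q_3 = 10626049/221280
q_2 = 4609 ≤ 10951 < 221280 = q_3, so the answer is 221328/4609.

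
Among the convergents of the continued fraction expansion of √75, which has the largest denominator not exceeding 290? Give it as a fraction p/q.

√75 = [8; 1, 1, 1, 16, …] (period length 4).
Convergents:
  p_0/q_0 = 8/1
  p_1/q_1 = 9/1
  p_2/q_2 = 17/2
  p_3/q_3 = 26/3
  p_4/q_4 = 433/50
  p_5/q_5 = 459/53
  p_6/q_6 = 892/103
  p_7/q_7 = 1351/156
  p_8/q_8 = 22508/2599
q_7 = 156 ≤ 290 < 2599 = q_8, so the answer is 1351/156.

1351/156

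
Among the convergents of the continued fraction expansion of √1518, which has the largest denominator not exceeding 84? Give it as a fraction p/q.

1013/26

√1518 = [38; 1, 24, 1, 76, …] (period length 4).
Convergents:
  p_0/q_0 = 38/1
  p_1/q_1 = 39/1
  p_2/q_2 = 974/25
  p_3/q_3 = 1013/26
  p_4/q_4 = 77962/2001
q_3 = 26 ≤ 84 < 2001 = q_4, so the answer is 1013/26.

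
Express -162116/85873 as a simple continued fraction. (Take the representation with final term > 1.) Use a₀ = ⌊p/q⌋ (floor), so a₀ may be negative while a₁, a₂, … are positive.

-162116 = -2×85873 + 9630
85873 = 8×9630 + 8833
9630 = 1×8833 + 797
8833 = 11×797 + 66
797 = 12×66 + 5
66 = 13×5 + 1
5 = 5×1 + 0  (stop)
So -162116/85873 = [-2; 8, 1, 11, 12, 13, 5].

[-2; 8, 1, 11, 12, 13, 5]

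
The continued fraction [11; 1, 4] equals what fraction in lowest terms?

Fold from the inside: start with 4/1.
  1 + 1/4 = 5/4
  11 + 4/5 = 59/5

59/5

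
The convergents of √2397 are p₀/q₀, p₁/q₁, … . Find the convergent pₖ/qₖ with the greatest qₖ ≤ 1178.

56352/1151

√2397 = [48; 1, 23, 2, 23, 1, 96, …] (period length 6).
Convergents:
  p_0/q_0 = 48/1
  p_1/q_1 = 49/1
  p_2/q_2 = 1175/24
  p_3/q_3 = 2399/49
  p_4/q_4 = 56352/1151
  p_5/q_5 = 58751/1200
q_4 = 1151 ≤ 1178 < 1200 = q_5, so the answer is 56352/1151.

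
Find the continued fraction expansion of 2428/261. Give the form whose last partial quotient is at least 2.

[9; 3, 3, 3, 2, 3]

2428 = 9·261 + 79
261 = 3·79 + 24
79 = 3·24 + 7
24 = 3·7 + 3
7 = 2·3 + 1
3 = 3·1 + 0  (stop)
So 2428/261 = [9; 3, 3, 3, 2, 3].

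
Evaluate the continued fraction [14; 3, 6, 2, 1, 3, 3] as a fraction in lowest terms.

10351/723

Using pₖ = aₖpₖ₋₁ + pₖ₋₂ and qₖ = aₖqₖ₋₁ + qₖ₋₂:
  k=0: a=14, p=14, q=1
  k=1: a=3, p=43, q=3
  k=2: a=6, p=272, q=19
  k=3: a=2, p=587, q=41
  k=4: a=1, p=859, q=60
  k=5: a=3, p=3164, q=221
  k=6: a=3, p=10351, q=723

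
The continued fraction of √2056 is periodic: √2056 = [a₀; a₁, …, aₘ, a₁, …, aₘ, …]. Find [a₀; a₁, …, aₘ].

a₀ = ⌊√2056⌋ = 45.

[45; 2, 1, 10, 1, 2, 90]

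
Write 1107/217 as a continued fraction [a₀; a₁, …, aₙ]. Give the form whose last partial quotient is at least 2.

1107 = 5*217 + 22
217 = 9*22 + 19
22 = 1*19 + 3
19 = 6*3 + 1
3 = 3*1 + 0  (stop)
So 1107/217 = [5; 9, 1, 6, 3].

[5; 9, 1, 6, 3]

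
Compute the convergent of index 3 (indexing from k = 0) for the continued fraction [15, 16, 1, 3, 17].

Using pₖ = aₖpₖ₋₁ + pₖ₋₂, qₖ = aₖqₖ₋₁ + qₖ₋₂ (with p₋₁=1, p₋₂=0, q₋₁=0, q₋₂=1):
  k=0: a=15, p=15, q=1
  k=1: a=16, p=241, q=16
  k=2: a=1, p=256, q=17
  k=3: a=3, p=1009, q=67

1009/67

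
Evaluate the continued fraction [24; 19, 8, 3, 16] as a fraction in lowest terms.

187632/7801

Using pₖ = aₖpₖ₋₁ + pₖ₋₂ and qₖ = aₖqₖ₋₁ + qₖ₋₂:
  k=0: a=24, p=24, q=1
  k=1: a=19, p=457, q=19
  k=2: a=8, p=3680, q=153
  k=3: a=3, p=11497, q=478
  k=4: a=16, p=187632, q=7801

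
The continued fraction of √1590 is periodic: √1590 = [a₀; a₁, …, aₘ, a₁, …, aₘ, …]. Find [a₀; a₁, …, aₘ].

[39; 1, 6, 1, 78]

a₀ = ⌊√1590⌋ = 39.
With m₀=0, d₀=1 and mₖ₊₁ = dₖaₖ − mₖ, dₖ₊₁ = (n − mₖ₊₁²)/dₖ, aₖ₊₁ = ⌊(a₀+mₖ₊₁)/dₖ₊₁⌋:
  k=1: m=39, d=69, a=1
  k=2: m=30, d=10, a=6
  k=3: m=30, d=69, a=1
  k=4: m=39, d=1, a=78
d=1 and a=2a₀=78 at k=4, so the next step gives (m, d) = (39, 69) again — its k=1 value — and the period has length 4.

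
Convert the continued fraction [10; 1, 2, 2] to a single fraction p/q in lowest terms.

75/7

Fold from the inside: start with 2/1.
  2 + 1/2 = 5/2
  1 + 2/5 = 7/5
  10 + 5/7 = 75/7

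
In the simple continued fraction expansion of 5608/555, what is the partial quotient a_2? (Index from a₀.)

5608 = 10·555 + 58   →  a_0 = 10
555 = 9·58 + 33   →  a_1 = 9
58 = 1·33 + 25   →  a_2 = 1

1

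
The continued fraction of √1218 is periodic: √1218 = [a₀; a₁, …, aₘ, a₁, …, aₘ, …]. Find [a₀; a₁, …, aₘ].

a₀ = ⌊√1218⌋ = 34.
With m₀=0, d₀=1 and mₖ₊₁ = dₖaₖ − mₖ, dₖ₊₁ = (n − mₖ₊₁²)/dₖ, aₖ₊₁ = ⌊(a₀+mₖ₊₁)/dₖ₊₁⌋:
  k=1: m=34, d=62, a=1
  k=2: m=28, d=7, a=8
  k=3: m=28, d=62, a=1
  k=4: m=34, d=1, a=68
d=1 and a=2a₀=68 at k=4, so the next step gives (m, d) = (34, 62) again — its k=1 value — and the period has length 4.

[34; 1, 8, 1, 68]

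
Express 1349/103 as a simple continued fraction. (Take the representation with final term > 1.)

[13; 10, 3, 3]

1349 = 13·103 + 10
103 = 10·10 + 3
10 = 3·3 + 1
3 = 3·1 + 0  (stop)
So 1349/103 = [13; 10, 3, 3].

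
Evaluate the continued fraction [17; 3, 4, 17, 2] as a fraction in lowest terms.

Using pₖ = aₖpₖ₋₁ + pₖ₋₂ and qₖ = aₖqₖ₋₁ + qₖ₋₂:
  k=0: a=17, p=17, q=1
  k=1: a=3, p=52, q=3
  k=2: a=4, p=225, q=13
  k=3: a=17, p=3877, q=224
  k=4: a=2, p=7979, q=461

7979/461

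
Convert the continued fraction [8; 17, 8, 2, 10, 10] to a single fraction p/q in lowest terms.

247885/30761

Using pₖ = aₖpₖ₋₁ + pₖ₋₂ and qₖ = aₖqₖ₋₁ + qₖ₋₂:
  k=0: a=8, p=8, q=1
  k=1: a=17, p=137, q=17
  k=2: a=8, p=1104, q=137
  k=3: a=2, p=2345, q=291
  k=4: a=10, p=24554, q=3047
  k=5: a=10, p=247885, q=30761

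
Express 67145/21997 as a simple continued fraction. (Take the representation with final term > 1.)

[3; 19, 16, 3, 1, 17]

67145 = 3*21997 + 1154
21997 = 19*1154 + 71
1154 = 16*71 + 18
71 = 3*18 + 17
18 = 1*17 + 1
17 = 17*1 + 0  (stop)
So 67145/21997 = [3; 19, 16, 3, 1, 17].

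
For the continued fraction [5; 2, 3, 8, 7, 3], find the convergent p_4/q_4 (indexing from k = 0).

2243/413

Using pₖ = aₖpₖ₋₁ + pₖ₋₂, qₖ = aₖqₖ₋₁ + qₖ₋₂ (with p₋₁=1, p₋₂=0, q₋₁=0, q₋₂=1):
  k=0: a=5, p=5, q=1
  k=1: a=2, p=11, q=2
  k=2: a=3, p=38, q=7
  k=3: a=8, p=315, q=58
  k=4: a=7, p=2243, q=413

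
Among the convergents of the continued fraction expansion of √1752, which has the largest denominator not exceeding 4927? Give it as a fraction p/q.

√1752 = [41; 1, 5, 1, 82, …] (period length 4).
Convergents:
  p_0/q_0 = 41/1
  p_1/q_1 = 42/1
  p_2/q_2 = 251/6
  p_3/q_3 = 293/7
  p_4/q_4 = 24277/580
  p_5/q_5 = 24570/587
  p_6/q_6 = 147127/3515
  p_7/q_7 = 171697/4102
  p_8/q_8 = 14226281/339879
q_7 = 4102 ≤ 4927 < 339879 = q_8, so the answer is 171697/4102.

171697/4102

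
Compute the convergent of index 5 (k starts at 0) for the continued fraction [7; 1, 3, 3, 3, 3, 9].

Using pₖ = aₖpₖ₋₁ + pₖ₋₂, qₖ = aₖqₖ₋₁ + qₖ₋₂ (with p₋₁=1, p₋₂=0, q₋₁=0, q₋₂=1):
  k=0: a=7, p=7, q=1
  k=1: a=1, p=8, q=1
  k=2: a=3, p=31, q=4
  k=3: a=3, p=101, q=13
  k=4: a=3, p=334, q=43
  k=5: a=3, p=1103, q=142

1103/142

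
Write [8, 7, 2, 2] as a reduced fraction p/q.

Using pₖ = aₖpₖ₋₁ + pₖ₋₂ and qₖ = aₖqₖ₋₁ + qₖ₋₂:
  k=0: a=8, p=8, q=1
  k=1: a=7, p=57, q=7
  k=2: a=2, p=122, q=15
  k=3: a=2, p=301, q=37

301/37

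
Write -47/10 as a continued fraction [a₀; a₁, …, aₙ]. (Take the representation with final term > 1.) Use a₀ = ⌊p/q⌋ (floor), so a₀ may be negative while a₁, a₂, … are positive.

-47 = -5*10 + 3
10 = 3*3 + 1
3 = 3*1 + 0  (stop)
So -47/10 = [-5; 3, 3].

[-5; 3, 3]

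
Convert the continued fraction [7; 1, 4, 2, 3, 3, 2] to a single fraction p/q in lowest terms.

2251/288

Using pₖ = aₖpₖ₋₁ + pₖ₋₂ and qₖ = aₖqₖ₋₁ + qₖ₋₂:
  k=0: a=7, p=7, q=1
  k=1: a=1, p=8, q=1
  k=2: a=4, p=39, q=5
  k=3: a=2, p=86, q=11
  k=4: a=3, p=297, q=38
  k=5: a=3, p=977, q=125
  k=6: a=2, p=2251, q=288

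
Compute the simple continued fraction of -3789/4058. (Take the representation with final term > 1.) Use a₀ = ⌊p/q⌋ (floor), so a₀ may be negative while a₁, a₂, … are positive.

-3789 = -1×4058 + 269
4058 = 15×269 + 23
269 = 11×23 + 16
23 = 1×16 + 7
16 = 2×7 + 2
7 = 3×2 + 1
2 = 2×1 + 0  (stop)
So -3789/4058 = [-1; 15, 11, 1, 2, 3, 2].

[-1; 15, 11, 1, 2, 3, 2]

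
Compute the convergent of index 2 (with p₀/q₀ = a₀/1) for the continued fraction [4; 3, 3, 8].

Using pₖ = aₖpₖ₋₁ + pₖ₋₂, qₖ = aₖqₖ₋₁ + qₖ₋₂ (with p₋₁=1, p₋₂=0, q₋₁=0, q₋₂=1):
  k=0: a=4, p=4, q=1
  k=1: a=3, p=13, q=3
  k=2: a=3, p=43, q=10

43/10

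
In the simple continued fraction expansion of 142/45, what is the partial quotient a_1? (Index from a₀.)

142 = 3·45 + 7   →  a_0 = 3
45 = 6·7 + 3   →  a_1 = 6

6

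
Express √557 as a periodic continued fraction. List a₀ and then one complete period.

a₀ = ⌊√557⌋ = 23.
With m₀=0, d₀=1 and mₖ₊₁ = dₖaₖ − mₖ, dₖ₊₁ = (n − mₖ₊₁²)/dₖ, aₖ₊₁ = ⌊(a₀+mₖ₊₁)/dₖ₊₁⌋:
  k=1: m=23, d=28, a=1
  k=2: m=5, d=19, a=1
  k=3: m=14, d=19, a=1
  k=4: m=5, d=28, a=1
  k=5: m=23, d=1, a=46
d=1 and a=2a₀=46 at k=5, so the next step gives (m, d) = (23, 28) again — its k=1 value — and the period has length 5.

[23; 1, 1, 1, 1, 46]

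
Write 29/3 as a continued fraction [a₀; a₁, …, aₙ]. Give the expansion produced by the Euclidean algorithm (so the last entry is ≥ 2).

[9; 1, 2]

29 = 9×3 + 2
3 = 1×2 + 1
2 = 2×1 + 0  (stop)
So 29/3 = [9; 1, 2].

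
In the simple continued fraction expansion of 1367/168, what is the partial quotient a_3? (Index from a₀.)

3

1367 = 8·168 + 23   →  a_0 = 8
168 = 7·23 + 7   →  a_1 = 7
23 = 3·7 + 2   →  a_2 = 3
7 = 3·2 + 1   →  a_3 = 3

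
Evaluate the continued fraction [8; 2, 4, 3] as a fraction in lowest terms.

245/29

Fold from the inside: start with 3/1.
  4 + 1/3 = 13/3
  2 + 3/13 = 29/13
  8 + 13/29 = 245/29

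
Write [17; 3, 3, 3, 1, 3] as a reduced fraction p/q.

2803/162

Fold from the inside: start with 3/1.
  1 + 1/3 = 4/3
  3 + 3/4 = 15/4
  3 + 4/15 = 49/15
  3 + 15/49 = 162/49
  17 + 49/162 = 2803/162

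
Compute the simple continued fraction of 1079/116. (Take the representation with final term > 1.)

[9; 3, 3, 5, 2]

1079 = 9×116 + 35
116 = 3×35 + 11
35 = 3×11 + 2
11 = 5×2 + 1
2 = 2×1 + 0  (stop)
So 1079/116 = [9; 3, 3, 5, 2].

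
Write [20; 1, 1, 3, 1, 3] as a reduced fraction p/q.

699/34

Using pₖ = aₖpₖ₋₁ + pₖ₋₂ and qₖ = aₖqₖ₋₁ + qₖ₋₂:
  k=0: a=20, p=20, q=1
  k=1: a=1, p=21, q=1
  k=2: a=1, p=41, q=2
  k=3: a=3, p=144, q=7
  k=4: a=1, p=185, q=9
  k=5: a=3, p=699, q=34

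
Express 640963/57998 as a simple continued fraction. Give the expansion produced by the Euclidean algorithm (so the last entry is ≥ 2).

640963 = 11×57998 + 2985
57998 = 19×2985 + 1283
2985 = 2×1283 + 419
1283 = 3×419 + 26
419 = 16×26 + 3
26 = 8×3 + 2
3 = 1×2 + 1
2 = 2×1 + 0  (stop)
So 640963/57998 = [11; 19, 2, 3, 16, 8, 1, 2].

[11; 19, 2, 3, 16, 8, 1, 2]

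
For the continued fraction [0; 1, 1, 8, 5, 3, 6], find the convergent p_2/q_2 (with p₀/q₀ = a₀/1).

1/2

Using pₖ = aₖpₖ₋₁ + pₖ₋₂, qₖ = aₖqₖ₋₁ + qₖ₋₂ (with p₋₁=1, p₋₂=0, q₋₁=0, q₋₂=1):
  k=0: a=0, p=0, q=1
  k=1: a=1, p=1, q=1
  k=2: a=1, p=1, q=2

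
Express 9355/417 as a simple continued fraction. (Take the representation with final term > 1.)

[22; 2, 3, 3, 2, 3, 2]

9355 = 22·417 + 181
417 = 2·181 + 55
181 = 3·55 + 16
55 = 3·16 + 7
16 = 2·7 + 2
7 = 3·2 + 1
2 = 2·1 + 0  (stop)
So 9355/417 = [22; 2, 3, 3, 2, 3, 2].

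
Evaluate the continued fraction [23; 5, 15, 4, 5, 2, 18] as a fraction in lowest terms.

1520335/65539

Using pₖ = aₖpₖ₋₁ + pₖ₋₂ and qₖ = aₖqₖ₋₁ + qₖ₋₂:
  k=0: a=23, p=23, q=1
  k=1: a=5, p=116, q=5
  k=2: a=15, p=1763, q=76
  k=3: a=4, p=7168, q=309
  k=4: a=5, p=37603, q=1621
  k=5: a=2, p=82374, q=3551
  k=6: a=18, p=1520335, q=65539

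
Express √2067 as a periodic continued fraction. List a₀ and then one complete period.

a₀ = ⌊√2067⌋ = 45.
With m₀=0, d₀=1 and mₖ₊₁ = dₖaₖ − mₖ, dₖ₊₁ = (n − mₖ₊₁²)/dₖ, aₖ₊₁ = ⌊(a₀+mₖ₊₁)/dₖ₊₁⌋:
  k=1: m=45, d=42, a=2
  k=2: m=39, d=13, a=6
  k=3: m=39, d=42, a=2
  k=4: m=45, d=1, a=90
d=1 and a=2a₀=90 at k=4, so the next step gives (m, d) = (45, 42) again — its k=1 value — and the period has length 4.

[45; 2, 6, 2, 90]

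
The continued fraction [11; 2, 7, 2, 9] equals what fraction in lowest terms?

Fold from the inside: start with 9/1.
  2 + 1/9 = 19/9
  7 + 9/19 = 142/19
  2 + 19/142 = 303/142
  11 + 142/303 = 3475/303

3475/303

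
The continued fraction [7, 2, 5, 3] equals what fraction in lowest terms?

Fold from the inside: start with 3/1.
  5 + 1/3 = 16/3
  2 + 3/16 = 35/16
  7 + 16/35 = 261/35

261/35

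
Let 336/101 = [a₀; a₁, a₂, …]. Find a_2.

16

336 = 3·101 + 33   →  a_0 = 3
101 = 3·33 + 2   →  a_1 = 3
33 = 16·2 + 1   →  a_2 = 16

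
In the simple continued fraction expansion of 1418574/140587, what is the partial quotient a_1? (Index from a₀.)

1418574 = 10·140587 + 12704   →  a_0 = 10
140587 = 11·12704 + 843   →  a_1 = 11

11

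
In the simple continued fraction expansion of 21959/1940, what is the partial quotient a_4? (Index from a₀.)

5

21959 = 11·1940 + 619   →  a_0 = 11
1940 = 3·619 + 83   →  a_1 = 3
619 = 7·83 + 38   →  a_2 = 7
83 = 2·38 + 7   →  a_3 = 2
38 = 5·7 + 3   →  a_4 = 5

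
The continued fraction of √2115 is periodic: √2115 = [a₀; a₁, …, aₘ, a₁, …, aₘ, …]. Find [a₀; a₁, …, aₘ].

[45; 1, 90]

a₀ = ⌊√2115⌋ = 45.
With m₀=0, d₀=1 and mₖ₊₁ = dₖaₖ − mₖ, dₖ₊₁ = (n − mₖ₊₁²)/dₖ, aₖ₊₁ = ⌊(a₀+mₖ₊₁)/dₖ₊₁⌋:
  k=1: m=45, d=90, a=1
  k=2: m=45, d=1, a=90
d=1 and a=2a₀=90 at k=2, so the next step gives (m, d) = (45, 90) again — its k=1 value — and the period has length 2.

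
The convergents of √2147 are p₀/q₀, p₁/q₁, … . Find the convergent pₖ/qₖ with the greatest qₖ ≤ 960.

√2147 = [46; 2, 1, 45, 1, 2, 92, …] (period length 6).
Convergents:
  p_0/q_0 = 46/1
  p_1/q_1 = 93/2
  p_2/q_2 = 139/3
  p_3/q_3 = 6348/137
  p_4/q_4 = 6487/140
  p_5/q_5 = 19322/417
  p_6/q_6 = 1784111/38504
q_5 = 417 ≤ 960 < 38504 = q_6, so the answer is 19322/417.

19322/417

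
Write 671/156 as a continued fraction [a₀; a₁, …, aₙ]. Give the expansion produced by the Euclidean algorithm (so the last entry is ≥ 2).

671 = 4·156 + 47
156 = 3·47 + 15
47 = 3·15 + 2
15 = 7·2 + 1
2 = 2·1 + 0  (stop)
So 671/156 = [4; 3, 3, 7, 2].

[4; 3, 3, 7, 2]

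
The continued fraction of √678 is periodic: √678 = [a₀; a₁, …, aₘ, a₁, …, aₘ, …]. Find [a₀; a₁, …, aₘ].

[26; 26, 52]

a₀ = ⌊√678⌋ = 26.
With m₀=0, d₀=1 and mₖ₊₁ = dₖaₖ − mₖ, dₖ₊₁ = (n − mₖ₊₁²)/dₖ, aₖ₊₁ = ⌊(a₀+mₖ₊₁)/dₖ₊₁⌋:
  k=1: m=26, d=2, a=26
  k=2: m=26, d=1, a=52
d=1 and a=2a₀=52 at k=2, so the next step gives (m, d) = (26, 2) again — its k=1 value — and the period has length 2.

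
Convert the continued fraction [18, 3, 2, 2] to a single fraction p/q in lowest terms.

311/17

Using pₖ = aₖpₖ₋₁ + pₖ₋₂ and qₖ = aₖqₖ₋₁ + qₖ₋₂:
  k=0: a=18, p=18, q=1
  k=1: a=3, p=55, q=3
  k=2: a=2, p=128, q=7
  k=3: a=2, p=311, q=17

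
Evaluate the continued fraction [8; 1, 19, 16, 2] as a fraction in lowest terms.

Using pₖ = aₖpₖ₋₁ + pₖ₋₂ and qₖ = aₖqₖ₋₁ + qₖ₋₂:
  k=0: a=8, p=8, q=1
  k=1: a=1, p=9, q=1
  k=2: a=19, p=179, q=20
  k=3: a=16, p=2873, q=321
  k=4: a=2, p=5925, q=662

5925/662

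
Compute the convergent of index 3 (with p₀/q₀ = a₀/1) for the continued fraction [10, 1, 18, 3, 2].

635/58

Using pₖ = aₖpₖ₋₁ + pₖ₋₂, qₖ = aₖqₖ₋₁ + qₖ₋₂ (with p₋₁=1, p₋₂=0, q₋₁=0, q₋₂=1):
  k=0: a=10, p=10, q=1
  k=1: a=1, p=11, q=1
  k=2: a=18, p=208, q=19
  k=3: a=3, p=635, q=58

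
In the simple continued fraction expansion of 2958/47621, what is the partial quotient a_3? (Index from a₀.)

2958 = 0·47621 + 2958   →  a_0 = 0
47621 = 16·2958 + 293   →  a_1 = 16
2958 = 10·293 + 28   →  a_2 = 10
293 = 10·28 + 13   →  a_3 = 10

10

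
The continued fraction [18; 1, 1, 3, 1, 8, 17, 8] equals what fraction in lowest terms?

202178/10895

Using pₖ = aₖpₖ₋₁ + pₖ₋₂ and qₖ = aₖqₖ₋₁ + qₖ₋₂:
  k=0: a=18, p=18, q=1
  k=1: a=1, p=19, q=1
  k=2: a=1, p=37, q=2
  k=3: a=3, p=130, q=7
  k=4: a=1, p=167, q=9
  k=5: a=8, p=1466, q=79
  k=6: a=17, p=25089, q=1352
  k=7: a=8, p=202178, q=10895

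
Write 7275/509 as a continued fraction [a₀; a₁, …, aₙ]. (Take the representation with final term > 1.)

7275 = 14*509 + 149
509 = 3*149 + 62
149 = 2*62 + 25
62 = 2*25 + 12
25 = 2*12 + 1
12 = 12*1 + 0  (stop)
So 7275/509 = [14; 3, 2, 2, 2, 12].

[14; 3, 2, 2, 2, 12]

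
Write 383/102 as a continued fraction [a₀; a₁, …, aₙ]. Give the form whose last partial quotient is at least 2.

[3; 1, 3, 12, 2]

383 = 3×102 + 77
102 = 1×77 + 25
77 = 3×25 + 2
25 = 12×2 + 1
2 = 2×1 + 0  (stop)
So 383/102 = [3; 1, 3, 12, 2].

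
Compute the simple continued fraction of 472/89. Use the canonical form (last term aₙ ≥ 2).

472 = 5*89 + 27
89 = 3*27 + 8
27 = 3*8 + 3
8 = 2*3 + 2
3 = 1*2 + 1
2 = 2*1 + 0  (stop)
So 472/89 = [5; 3, 3, 2, 1, 2].

[5; 3, 3, 2, 1, 2]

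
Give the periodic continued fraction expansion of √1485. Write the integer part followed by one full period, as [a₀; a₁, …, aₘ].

a₀ = ⌊√1485⌋ = 38.

[38; 1, 1, 6, 1, 1, 76]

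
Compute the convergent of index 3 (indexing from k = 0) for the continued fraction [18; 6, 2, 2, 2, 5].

581/32

Using pₖ = aₖpₖ₋₁ + pₖ₋₂, qₖ = aₖqₖ₋₁ + qₖ₋₂ (with p₋₁=1, p₋₂=0, q₋₁=0, q₋₂=1):
  k=0: a=18, p=18, q=1
  k=1: a=6, p=109, q=6
  k=2: a=2, p=236, q=13
  k=3: a=2, p=581, q=32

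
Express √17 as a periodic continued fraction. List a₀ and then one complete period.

a₀ = ⌊√17⌋ = 4.
With m₀=0, d₀=1 and mₖ₊₁ = dₖaₖ − mₖ, dₖ₊₁ = (n − mₖ₊₁²)/dₖ, aₖ₊₁ = ⌊(a₀+mₖ₊₁)/dₖ₊₁⌋:
  k=1: m=4, d=1, a=8
d=1 and a=2a₀=8 at k=1, so the next step gives (m, d) = (4, 1) again — its k=1 value — and the period has length 1.

[4; 8]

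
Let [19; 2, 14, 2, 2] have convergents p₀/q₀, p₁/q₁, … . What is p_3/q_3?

1169/60

Using pₖ = aₖpₖ₋₁ + pₖ₋₂, qₖ = aₖqₖ₋₁ + qₖ₋₂ (with p₋₁=1, p₋₂=0, q₋₁=0, q₋₂=1):
  k=0: a=19, p=19, q=1
  k=1: a=2, p=39, q=2
  k=2: a=14, p=565, q=29
  k=3: a=2, p=1169, q=60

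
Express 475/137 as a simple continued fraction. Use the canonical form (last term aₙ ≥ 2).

475 = 3*137 + 64
137 = 2*64 + 9
64 = 7*9 + 1
9 = 9*1 + 0  (stop)
So 475/137 = [3; 2, 7, 9].

[3; 2, 7, 9]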